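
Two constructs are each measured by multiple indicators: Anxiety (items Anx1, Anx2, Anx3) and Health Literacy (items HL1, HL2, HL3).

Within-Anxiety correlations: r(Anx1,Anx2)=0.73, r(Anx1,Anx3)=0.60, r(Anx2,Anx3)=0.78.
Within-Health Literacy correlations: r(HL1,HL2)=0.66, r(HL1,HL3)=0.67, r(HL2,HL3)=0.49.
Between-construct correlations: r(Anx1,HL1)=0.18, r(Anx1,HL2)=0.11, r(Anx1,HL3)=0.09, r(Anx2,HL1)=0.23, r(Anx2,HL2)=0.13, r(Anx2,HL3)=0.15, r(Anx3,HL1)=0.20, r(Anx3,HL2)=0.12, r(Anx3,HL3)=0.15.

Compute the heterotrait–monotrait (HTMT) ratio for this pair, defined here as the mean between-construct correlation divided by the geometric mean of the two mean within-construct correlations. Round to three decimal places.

0.231

Mean between = 1.36/9 = 0.1511.
Mean within-Anx = 2.11/3 = 0.7033; mean within-HL = 1.82/3 = 0.6067.
Geometric mean = √(0.7033 × 0.6067) = 0.6532.
HTMT = 0.1511 / 0.6532 = 0.231.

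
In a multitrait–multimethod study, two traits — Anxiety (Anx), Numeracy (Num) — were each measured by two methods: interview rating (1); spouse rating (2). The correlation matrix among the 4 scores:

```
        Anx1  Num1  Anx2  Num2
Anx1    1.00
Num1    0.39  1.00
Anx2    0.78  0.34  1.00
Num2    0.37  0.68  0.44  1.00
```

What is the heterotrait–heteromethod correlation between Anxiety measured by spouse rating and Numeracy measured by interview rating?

0.34

Different traits and methods: r(Anx2, Num1) = 0.34.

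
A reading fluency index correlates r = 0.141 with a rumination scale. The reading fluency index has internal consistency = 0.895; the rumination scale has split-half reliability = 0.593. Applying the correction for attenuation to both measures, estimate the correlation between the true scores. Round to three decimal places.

0.194

r_true = r_obs / √(r_xx · r_yy) = 0.141 / √(0.895 × 0.593) = 0.141 / √0.530735 = 0.141 / 0.7285 ≈ 0.194.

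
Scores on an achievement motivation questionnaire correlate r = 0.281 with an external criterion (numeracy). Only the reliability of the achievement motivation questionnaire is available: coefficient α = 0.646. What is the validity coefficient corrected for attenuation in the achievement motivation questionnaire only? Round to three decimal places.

0.350

Single correction: r_c = r_obs / √r_xx = 0.281 / √0.646 = 0.281 / 0.8037 ≈ 0.350.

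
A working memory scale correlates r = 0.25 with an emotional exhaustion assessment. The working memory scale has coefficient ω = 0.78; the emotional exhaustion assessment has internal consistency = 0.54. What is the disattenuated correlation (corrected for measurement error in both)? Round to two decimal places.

r_true = r_obs / √(r_xx · r_yy) = 0.25 / √(0.78 × 0.54) = 0.25 / √0.4212 = 0.25 / 0.6490 ≈ 0.39.

0.39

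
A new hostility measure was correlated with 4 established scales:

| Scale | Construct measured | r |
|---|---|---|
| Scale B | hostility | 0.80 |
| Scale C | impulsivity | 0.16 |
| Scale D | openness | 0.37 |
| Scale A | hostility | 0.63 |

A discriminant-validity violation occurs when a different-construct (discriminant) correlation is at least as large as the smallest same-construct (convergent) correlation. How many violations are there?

0

Convergent (same construct = hostility): Scale B, Scale A.
Smallest convergent = 0.63. Discriminant values: 0.16, 0.37; count ≥ 0.63 → 0.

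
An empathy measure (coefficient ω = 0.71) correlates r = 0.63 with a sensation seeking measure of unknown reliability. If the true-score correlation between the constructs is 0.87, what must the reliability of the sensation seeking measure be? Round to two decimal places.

r_true = r_obs / √(r_xx · r_yy) ⇒ 0.87 = 0.63 / √(0.71 · r_yy).
√(0.71 · r_yy) = 0.63 / 0.87 = 0.7241; 0.71 · r_yy = 0.5243; r_yy = 0.5243 / 0.71 ≈ 0.74.

0.74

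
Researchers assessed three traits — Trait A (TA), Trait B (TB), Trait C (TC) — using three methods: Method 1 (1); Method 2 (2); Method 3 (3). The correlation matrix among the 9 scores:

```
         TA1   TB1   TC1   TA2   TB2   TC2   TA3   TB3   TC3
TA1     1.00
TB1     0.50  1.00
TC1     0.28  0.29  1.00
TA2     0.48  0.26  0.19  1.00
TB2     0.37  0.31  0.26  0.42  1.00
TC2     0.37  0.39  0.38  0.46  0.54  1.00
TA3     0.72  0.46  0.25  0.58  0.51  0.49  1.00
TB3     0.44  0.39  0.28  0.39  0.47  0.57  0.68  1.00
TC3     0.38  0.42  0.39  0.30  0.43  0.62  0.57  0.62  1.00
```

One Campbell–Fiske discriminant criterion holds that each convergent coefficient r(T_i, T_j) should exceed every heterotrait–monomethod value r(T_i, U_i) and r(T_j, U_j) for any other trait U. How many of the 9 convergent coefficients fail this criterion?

Each convergent coefficient versus the relevant comparison correlations:
TA (methods 1·2): 0.48 vs {0.50, 0.42, 0.28, 0.46} → fail.
TA (methods 1·3): 0.72 vs {0.50, 0.68, 0.28, 0.57} → pass.
TA (methods 2·3): 0.58 vs {0.42, 0.68, 0.46, 0.57} → fail.
TB (methods 1·2): 0.31 vs {0.50, 0.42, 0.29, 0.54} → fail.
TB (methods 1·3): 0.39 vs {0.50, 0.68, 0.29, 0.62} → fail.
TB (methods 2·3): 0.47 vs {0.42, 0.68, 0.54, 0.62} → fail.
TC (methods 1·2): 0.38 vs {0.28, 0.46, 0.29, 0.54} → fail.
TC (methods 1·3): 0.39 vs {0.28, 0.57, 0.29, 0.62} → fail.
TC (methods 2·3): 0.62 vs {0.46, 0.57, 0.54, 0.62} → fail.
8 of 9 fail.

8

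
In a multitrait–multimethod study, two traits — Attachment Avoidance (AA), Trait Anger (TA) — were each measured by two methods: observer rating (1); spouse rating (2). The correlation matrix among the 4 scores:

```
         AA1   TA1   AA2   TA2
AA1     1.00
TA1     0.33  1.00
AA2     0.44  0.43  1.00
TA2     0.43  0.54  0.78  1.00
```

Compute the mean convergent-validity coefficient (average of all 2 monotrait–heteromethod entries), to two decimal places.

Convergent values: 0.44, 0.54; mean = 0.98/2 = 0.49.

0.49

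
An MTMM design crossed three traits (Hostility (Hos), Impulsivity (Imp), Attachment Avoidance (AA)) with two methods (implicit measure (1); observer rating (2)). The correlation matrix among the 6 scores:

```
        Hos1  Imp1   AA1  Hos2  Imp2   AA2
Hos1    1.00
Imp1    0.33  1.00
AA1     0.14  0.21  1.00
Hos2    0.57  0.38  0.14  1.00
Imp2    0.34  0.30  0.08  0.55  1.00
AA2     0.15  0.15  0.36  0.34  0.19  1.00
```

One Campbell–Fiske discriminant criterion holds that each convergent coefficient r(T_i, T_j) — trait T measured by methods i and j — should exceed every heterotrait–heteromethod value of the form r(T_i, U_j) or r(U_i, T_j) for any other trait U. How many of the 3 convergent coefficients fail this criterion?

1

Checking each validity diagonal entry against its comparison values:
Hos (methods 1·2): 0.57 vs {0.34, 0.38, 0.15, 0.14} → pass.
Imp (methods 1·2): 0.30 vs {0.38, 0.34, 0.15, 0.08} → fail.
AA (methods 1·2): 0.36 vs {0.14, 0.15, 0.08, 0.15} → pass.
1 of 3 fail.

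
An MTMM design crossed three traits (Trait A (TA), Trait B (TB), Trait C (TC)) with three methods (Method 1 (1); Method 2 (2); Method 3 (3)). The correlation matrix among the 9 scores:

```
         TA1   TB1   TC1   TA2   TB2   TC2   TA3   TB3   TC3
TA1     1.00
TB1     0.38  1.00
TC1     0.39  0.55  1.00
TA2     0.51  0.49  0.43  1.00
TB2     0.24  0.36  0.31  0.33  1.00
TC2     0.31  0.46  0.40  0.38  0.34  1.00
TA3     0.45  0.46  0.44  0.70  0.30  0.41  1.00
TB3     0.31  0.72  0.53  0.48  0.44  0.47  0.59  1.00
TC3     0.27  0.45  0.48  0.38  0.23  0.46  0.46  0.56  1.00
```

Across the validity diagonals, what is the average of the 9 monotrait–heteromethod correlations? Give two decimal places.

Convergent values: 0.51, 0.45, 0.70, 0.36, 0.72, 0.44, 0.40, 0.48, 0.46; mean = 4.52/9 = 0.50.

0.50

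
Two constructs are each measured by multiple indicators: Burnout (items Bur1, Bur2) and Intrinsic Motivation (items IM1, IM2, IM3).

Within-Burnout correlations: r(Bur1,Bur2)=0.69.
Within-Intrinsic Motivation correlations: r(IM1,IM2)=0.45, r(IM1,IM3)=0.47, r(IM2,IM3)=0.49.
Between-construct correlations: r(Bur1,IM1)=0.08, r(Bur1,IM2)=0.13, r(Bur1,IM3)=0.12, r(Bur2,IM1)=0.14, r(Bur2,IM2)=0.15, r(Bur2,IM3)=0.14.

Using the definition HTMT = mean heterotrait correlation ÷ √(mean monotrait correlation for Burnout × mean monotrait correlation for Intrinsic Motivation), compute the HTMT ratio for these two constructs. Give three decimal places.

0.222

Mean between = 0.76/6 = 0.1267.
Mean within-Bur = 0.69/1 = 0.6900; mean within-IM = 1.41/3 = 0.4700.
Geometric mean = √(0.6900 × 0.4700) = 0.5695.
HTMT = 0.1267 / 0.5695 = 0.222.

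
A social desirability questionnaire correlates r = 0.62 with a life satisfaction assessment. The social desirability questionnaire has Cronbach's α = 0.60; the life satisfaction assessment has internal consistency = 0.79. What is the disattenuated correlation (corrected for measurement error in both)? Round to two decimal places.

0.90

r_true = r_obs / √(r_xx · r_yy) = 0.62 / √(0.60 × 0.79) = 0.62 / √0.4740 = 0.62 / 0.6885 ≈ 0.90.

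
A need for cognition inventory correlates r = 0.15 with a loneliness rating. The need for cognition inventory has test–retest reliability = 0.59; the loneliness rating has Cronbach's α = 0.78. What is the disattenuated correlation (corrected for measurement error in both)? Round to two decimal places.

0.22

r_true = r_obs / √(r_xx · r_yy) = 0.15 / √(0.59 × 0.78) = 0.15 / √0.4602 = 0.15 / 0.6784 ≈ 0.22.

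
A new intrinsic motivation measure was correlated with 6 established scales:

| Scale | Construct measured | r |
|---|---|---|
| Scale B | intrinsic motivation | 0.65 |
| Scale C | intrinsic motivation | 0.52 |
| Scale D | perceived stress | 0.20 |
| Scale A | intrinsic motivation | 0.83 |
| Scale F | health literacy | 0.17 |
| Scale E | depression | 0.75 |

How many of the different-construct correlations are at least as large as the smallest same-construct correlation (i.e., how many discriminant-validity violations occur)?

1

Convergent (same construct = intrinsic motivation): Scale B, Scale C, Scale A.
Smallest convergent = 0.52. Discriminant values: 0.20, 0.17, 0.75; count ≥ 0.52 → 1.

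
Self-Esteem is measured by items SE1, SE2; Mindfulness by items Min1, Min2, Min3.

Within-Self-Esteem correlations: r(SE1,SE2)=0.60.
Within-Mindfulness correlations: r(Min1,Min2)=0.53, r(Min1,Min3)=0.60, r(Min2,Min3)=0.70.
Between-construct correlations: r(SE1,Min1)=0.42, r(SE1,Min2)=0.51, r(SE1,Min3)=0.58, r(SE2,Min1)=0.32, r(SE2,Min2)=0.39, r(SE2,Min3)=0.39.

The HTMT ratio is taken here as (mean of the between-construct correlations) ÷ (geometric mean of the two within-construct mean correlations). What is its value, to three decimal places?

Between-construct mean = 2.61/6 = 0.4350.
Mean within-SE = 0.60/1 = 0.6000; mean within-Min = 1.83/3 = 0.6100.
Geometric mean = √(0.6000 × 0.6100) = 0.6050.
HTMT = 0.4350 / 0.6050 = 0.719.

0.719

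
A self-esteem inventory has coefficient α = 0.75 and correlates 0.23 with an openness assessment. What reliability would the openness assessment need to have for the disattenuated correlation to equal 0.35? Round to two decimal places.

r_true = r_obs / √(r_xx · r_yy) ⇒ 0.35 = 0.23 / √(0.75 · r_yy).
√(0.75 · r_yy) = 0.23 / 0.35 = 0.6571; 0.75 · r_yy = 0.4318; r_yy = 0.4318 / 0.75 ≈ 0.58.

0.58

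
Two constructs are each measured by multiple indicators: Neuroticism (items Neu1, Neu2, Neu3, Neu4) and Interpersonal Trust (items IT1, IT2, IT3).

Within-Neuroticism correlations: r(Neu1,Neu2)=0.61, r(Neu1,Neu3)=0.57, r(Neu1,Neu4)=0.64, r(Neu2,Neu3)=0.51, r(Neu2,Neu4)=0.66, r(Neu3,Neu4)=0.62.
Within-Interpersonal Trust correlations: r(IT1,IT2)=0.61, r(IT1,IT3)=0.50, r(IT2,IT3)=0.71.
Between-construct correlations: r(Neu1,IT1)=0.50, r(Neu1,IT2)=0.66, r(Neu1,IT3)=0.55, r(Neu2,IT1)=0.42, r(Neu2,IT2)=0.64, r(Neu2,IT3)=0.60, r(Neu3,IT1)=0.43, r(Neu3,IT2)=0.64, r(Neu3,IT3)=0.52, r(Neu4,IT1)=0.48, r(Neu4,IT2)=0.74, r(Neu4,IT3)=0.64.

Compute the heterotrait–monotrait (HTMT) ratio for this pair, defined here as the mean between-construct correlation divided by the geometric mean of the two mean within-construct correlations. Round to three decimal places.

0.941

Mean heterotrait r = 6.82/12 = 0.5683.
Mean within-Neu = 3.61/6 = 0.6017; mean within-IT = 1.82/3 = 0.6067.
Geometric mean = √(0.6017 × 0.6067) = 0.6042.
HTMT = 0.5683 / 0.6042 = 0.941.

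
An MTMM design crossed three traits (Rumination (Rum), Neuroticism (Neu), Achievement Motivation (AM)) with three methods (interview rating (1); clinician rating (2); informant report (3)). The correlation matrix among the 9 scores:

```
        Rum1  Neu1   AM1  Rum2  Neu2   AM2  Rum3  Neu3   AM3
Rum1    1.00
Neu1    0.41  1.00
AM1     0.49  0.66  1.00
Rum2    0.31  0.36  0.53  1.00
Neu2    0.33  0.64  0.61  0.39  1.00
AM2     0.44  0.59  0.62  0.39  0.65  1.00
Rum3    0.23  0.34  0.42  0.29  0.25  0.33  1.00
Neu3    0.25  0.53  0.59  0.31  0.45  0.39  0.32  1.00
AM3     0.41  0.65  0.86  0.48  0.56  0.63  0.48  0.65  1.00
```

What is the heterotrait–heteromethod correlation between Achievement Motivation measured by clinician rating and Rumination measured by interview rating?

0.44

Different traits and methods: r(AM2, Rum1) = 0.44.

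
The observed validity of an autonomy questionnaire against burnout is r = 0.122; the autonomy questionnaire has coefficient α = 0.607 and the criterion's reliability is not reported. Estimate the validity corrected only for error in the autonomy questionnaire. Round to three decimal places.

0.157

Single correction: r_c = r_obs / √r_xx = 0.122 / √0.607 = 0.122 / 0.7791 ≈ 0.157.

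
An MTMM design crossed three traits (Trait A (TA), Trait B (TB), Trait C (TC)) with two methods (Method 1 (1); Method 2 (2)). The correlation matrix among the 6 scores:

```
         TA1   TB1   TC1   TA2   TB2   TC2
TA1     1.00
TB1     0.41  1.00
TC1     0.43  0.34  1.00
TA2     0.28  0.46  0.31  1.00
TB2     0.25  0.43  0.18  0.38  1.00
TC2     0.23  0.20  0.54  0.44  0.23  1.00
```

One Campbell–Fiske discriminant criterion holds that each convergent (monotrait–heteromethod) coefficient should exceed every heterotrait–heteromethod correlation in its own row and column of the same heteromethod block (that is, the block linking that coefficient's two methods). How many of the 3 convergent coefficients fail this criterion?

2

Checking each validity diagonal entry against its comparison values:
TA (methods 1·2): 0.28 vs {0.25, 0.46, 0.23, 0.31} → fail.
TB (methods 1·2): 0.43 vs {0.46, 0.25, 0.20, 0.18} → fail.
TC (methods 1·2): 0.54 vs {0.31, 0.23, 0.18, 0.20} → pass.
2 of 3 fail.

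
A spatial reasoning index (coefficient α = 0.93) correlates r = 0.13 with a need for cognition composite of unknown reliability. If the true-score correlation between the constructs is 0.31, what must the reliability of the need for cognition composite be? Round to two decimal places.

r_true = r_obs / √(r_xx · r_yy) ⇒ 0.31 = 0.13 / √(0.93 · r_yy).
√(0.93 · r_yy) = 0.13 / 0.31 = 0.4194; 0.93 · r_yy = 0.1759; r_yy = 0.1759 / 0.93 ≈ 0.19.

0.19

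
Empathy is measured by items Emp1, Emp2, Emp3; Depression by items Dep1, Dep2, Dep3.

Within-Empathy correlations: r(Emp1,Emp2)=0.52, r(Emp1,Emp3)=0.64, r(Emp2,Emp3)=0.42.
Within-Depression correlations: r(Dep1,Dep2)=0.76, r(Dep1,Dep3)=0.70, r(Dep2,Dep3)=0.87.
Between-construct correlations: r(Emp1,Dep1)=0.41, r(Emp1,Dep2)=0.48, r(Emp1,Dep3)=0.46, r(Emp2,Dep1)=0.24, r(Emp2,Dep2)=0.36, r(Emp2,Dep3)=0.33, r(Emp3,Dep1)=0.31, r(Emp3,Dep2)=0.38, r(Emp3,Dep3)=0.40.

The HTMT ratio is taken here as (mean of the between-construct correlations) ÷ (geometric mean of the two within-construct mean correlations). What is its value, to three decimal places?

Mean between = 3.37/9 = 0.3744.
Mean within-Emp = 1.58/3 = 0.5267; mean within-Dep = 2.33/3 = 0.7767.
Geometric mean = √(0.5267 × 0.7767) = 0.6396.
HTMT = 0.3744 / 0.6396 = 0.585.

0.585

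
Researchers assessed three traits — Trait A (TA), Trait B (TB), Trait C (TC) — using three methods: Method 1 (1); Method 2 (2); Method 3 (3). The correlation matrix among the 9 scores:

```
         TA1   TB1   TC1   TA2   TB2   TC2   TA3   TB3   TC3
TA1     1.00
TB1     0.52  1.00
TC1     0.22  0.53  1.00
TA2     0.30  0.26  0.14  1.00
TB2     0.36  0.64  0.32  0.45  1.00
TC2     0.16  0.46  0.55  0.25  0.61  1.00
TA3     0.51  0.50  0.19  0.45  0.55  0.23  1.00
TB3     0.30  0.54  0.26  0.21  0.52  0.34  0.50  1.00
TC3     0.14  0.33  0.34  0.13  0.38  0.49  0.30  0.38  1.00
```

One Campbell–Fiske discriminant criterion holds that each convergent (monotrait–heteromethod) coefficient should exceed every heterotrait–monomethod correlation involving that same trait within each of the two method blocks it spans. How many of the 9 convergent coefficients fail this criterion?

7

Each convergent coefficient versus the relevant comparison correlations:
TA (methods 1·2): 0.30 vs {0.52, 0.45, 0.22, 0.25} → fail.
TA (methods 1·3): 0.51 vs {0.52, 0.50, 0.22, 0.30} → fail.
TA (methods 2·3): 0.45 vs {0.45, 0.50, 0.25, 0.30} → fail.
TB (methods 1·2): 0.64 vs {0.52, 0.45, 0.53, 0.61} → pass.
TB (methods 1·3): 0.54 vs {0.52, 0.50, 0.53, 0.38} → pass.
TB (methods 2·3): 0.52 vs {0.45, 0.50, 0.61, 0.38} → fail.
TC (methods 1·2): 0.55 vs {0.22, 0.25, 0.53, 0.61} → fail.
TC (methods 1·3): 0.34 vs {0.22, 0.30, 0.53, 0.38} → fail.
TC (methods 2·3): 0.49 vs {0.25, 0.30, 0.61, 0.38} → fail.
7 of 9 fail.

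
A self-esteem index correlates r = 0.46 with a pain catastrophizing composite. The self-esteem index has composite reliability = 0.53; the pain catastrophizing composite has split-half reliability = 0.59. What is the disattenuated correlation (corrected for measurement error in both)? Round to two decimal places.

0.82

r_true = r_obs / √(r_xx · r_yy) = 0.46 / √(0.53 × 0.59) = 0.46 / √0.3127 = 0.46 / 0.5592 ≈ 0.82.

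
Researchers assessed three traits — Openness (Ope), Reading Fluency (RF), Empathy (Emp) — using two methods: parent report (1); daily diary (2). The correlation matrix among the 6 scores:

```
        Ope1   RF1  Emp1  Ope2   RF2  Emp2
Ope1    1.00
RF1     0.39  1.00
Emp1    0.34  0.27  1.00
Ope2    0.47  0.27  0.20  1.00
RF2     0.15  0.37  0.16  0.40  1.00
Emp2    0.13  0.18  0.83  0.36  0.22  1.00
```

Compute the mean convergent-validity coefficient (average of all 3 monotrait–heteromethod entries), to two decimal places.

0.56

Convergent values: 0.47, 0.37, 0.83; mean = 1.67/3 = 0.56.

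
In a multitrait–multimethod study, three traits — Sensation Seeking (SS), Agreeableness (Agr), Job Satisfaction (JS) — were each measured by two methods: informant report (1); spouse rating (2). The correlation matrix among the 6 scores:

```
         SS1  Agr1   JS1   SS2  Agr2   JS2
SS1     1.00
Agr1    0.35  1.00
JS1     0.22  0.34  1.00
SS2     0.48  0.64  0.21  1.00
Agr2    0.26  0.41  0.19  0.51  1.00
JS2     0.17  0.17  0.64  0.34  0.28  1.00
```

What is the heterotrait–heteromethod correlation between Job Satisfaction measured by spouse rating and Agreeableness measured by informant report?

0.17

Different traits and methods: r(JS2, Agr1) = 0.17.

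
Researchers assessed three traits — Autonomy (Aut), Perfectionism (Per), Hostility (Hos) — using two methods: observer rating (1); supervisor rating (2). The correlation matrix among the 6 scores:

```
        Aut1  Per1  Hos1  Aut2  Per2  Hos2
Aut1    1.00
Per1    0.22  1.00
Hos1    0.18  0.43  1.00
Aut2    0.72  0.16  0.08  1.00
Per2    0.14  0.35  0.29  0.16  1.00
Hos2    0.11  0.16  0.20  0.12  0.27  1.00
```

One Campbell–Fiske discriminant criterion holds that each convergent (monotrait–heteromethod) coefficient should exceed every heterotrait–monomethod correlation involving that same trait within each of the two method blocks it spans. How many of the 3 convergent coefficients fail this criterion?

Checking each validity diagonal entry against its comparison values:
Aut (methods 1·2): 0.72 vs {0.22, 0.16, 0.18, 0.12} → pass.
Per (methods 1·2): 0.35 vs {0.22, 0.16, 0.43, 0.27} → fail.
Hos (methods 1·2): 0.20 vs {0.18, 0.12, 0.43, 0.27} → fail.
2 of 3 fail.

2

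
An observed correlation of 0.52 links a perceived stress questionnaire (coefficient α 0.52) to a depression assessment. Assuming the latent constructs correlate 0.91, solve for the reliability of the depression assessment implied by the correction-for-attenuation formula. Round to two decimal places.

r_true = r_obs / √(r_xx · r_yy) ⇒ 0.91 = 0.52 / √(0.52 · r_yy).
√(0.52 · r_yy) = 0.52 / 0.91 = 0.5714; 0.52 · r_yy = 0.3265; r_yy = 0.3265 / 0.52 ≈ 0.63.

0.63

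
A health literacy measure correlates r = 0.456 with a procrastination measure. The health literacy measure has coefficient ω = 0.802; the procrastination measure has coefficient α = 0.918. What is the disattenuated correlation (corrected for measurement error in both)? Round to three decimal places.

r_true = r_obs / √(r_xx · r_yy) = 0.456 / √(0.802 × 0.918) = 0.456 / √0.736236 = 0.456 / 0.8580 ≈ 0.531.

0.531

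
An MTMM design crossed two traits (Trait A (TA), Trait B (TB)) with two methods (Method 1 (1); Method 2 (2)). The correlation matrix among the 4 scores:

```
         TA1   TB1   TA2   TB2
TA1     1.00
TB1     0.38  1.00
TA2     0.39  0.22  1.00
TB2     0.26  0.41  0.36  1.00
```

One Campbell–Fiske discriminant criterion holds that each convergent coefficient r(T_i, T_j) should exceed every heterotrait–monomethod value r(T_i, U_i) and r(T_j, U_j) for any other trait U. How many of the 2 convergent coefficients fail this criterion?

Each convergent coefficient versus the relevant comparison correlations:
TA (methods 1·2): 0.39 vs {0.38, 0.36} → pass.
TB (methods 1·2): 0.41 vs {0.38, 0.36} → pass.
0 of 2 fail.

0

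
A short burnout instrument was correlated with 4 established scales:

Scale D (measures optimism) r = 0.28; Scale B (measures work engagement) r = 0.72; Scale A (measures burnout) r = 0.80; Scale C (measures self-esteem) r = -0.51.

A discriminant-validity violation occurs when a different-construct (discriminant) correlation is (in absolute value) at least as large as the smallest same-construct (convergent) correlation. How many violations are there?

Convergent (same construct = burnout): Scale A.
Smallest convergent = 0.80. Discriminant |r|: 0.28, 0.72, 0.51; count ≥ 0.80 → 0.

0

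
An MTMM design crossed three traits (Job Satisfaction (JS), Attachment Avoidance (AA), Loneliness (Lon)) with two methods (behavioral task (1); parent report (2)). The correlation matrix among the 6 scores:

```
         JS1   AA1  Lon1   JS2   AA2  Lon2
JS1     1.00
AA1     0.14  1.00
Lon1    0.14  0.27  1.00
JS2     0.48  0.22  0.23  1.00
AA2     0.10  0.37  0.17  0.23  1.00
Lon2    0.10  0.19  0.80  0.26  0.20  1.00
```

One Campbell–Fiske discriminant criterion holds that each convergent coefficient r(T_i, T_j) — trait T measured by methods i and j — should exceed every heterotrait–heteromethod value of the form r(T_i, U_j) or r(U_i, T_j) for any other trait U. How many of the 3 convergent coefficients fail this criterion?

0

Checking each validity diagonal entry against its comparison values:
JS (methods 1·2): 0.48 vs {0.10, 0.22, 0.10, 0.23} → pass.
AA (methods 1·2): 0.37 vs {0.22, 0.10, 0.19, 0.17} → pass.
Lon (methods 1·2): 0.80 vs {0.23, 0.10, 0.17, 0.19} → pass.
0 of 3 fail.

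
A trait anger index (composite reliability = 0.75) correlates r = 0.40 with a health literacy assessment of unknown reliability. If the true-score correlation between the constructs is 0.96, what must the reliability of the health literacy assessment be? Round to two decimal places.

r_true = r_obs / √(r_xx · r_yy) ⇒ 0.96 = 0.40 / √(0.75 · r_yy).
√(0.75 · r_yy) = 0.40 / 0.96 = 0.4167; 0.75 · r_yy = 0.1736; r_yy = 0.1736 / 0.75 ≈ 0.23.

0.23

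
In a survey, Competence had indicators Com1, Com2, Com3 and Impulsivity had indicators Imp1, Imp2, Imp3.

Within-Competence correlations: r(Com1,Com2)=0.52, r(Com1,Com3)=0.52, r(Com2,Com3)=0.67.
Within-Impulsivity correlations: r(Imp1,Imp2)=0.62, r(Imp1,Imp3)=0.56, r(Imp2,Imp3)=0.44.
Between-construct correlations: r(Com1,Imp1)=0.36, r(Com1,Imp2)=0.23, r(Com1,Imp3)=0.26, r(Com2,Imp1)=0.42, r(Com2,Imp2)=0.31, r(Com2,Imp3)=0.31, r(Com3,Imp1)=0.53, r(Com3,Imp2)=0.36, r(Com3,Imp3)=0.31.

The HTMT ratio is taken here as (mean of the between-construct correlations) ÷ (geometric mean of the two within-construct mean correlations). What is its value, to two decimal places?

0.62

Mean between = 3.09/9 = 0.3433.
Mean within-Com = 1.71/3 = 0.5700; mean within-Imp = 1.62/3 = 0.5400.
Geometric mean = √(0.5700 × 0.5400) = 0.5548.
HTMT = 0.3433 / 0.5548 = 0.62.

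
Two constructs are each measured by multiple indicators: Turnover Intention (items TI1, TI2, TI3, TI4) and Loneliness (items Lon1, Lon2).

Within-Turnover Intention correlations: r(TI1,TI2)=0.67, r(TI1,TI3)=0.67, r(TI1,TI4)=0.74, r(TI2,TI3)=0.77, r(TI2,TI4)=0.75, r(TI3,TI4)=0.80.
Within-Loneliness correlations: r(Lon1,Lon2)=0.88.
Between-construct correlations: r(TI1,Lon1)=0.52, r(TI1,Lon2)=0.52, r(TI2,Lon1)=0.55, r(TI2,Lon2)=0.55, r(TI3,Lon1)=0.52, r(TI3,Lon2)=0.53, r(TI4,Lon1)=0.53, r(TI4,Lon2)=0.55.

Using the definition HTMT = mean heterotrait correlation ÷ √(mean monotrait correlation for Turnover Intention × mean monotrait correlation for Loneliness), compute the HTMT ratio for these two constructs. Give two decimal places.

Mean between = 4.27/8 = 0.5338.
Mean within-TI = 4.40/6 = 0.7333; mean within-Lon = 0.88/1 = 0.8800.
Geometric mean = √(0.7333 × 0.8800) = 0.8033.
HTMT = 0.5338 / 0.8033 = 0.66.

0.66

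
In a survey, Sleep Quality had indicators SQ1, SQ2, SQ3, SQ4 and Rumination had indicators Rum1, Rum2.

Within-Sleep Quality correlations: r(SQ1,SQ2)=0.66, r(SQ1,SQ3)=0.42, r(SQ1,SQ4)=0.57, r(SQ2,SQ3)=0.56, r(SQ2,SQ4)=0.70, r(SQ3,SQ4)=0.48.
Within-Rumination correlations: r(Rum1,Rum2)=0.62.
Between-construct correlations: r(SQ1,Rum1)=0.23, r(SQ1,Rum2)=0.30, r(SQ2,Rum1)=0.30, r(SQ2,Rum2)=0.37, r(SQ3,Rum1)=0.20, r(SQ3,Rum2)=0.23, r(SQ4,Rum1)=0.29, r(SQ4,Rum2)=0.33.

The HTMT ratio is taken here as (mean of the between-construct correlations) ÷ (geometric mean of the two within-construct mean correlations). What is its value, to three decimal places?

Between-construct mean = 2.25/8 = 0.2813.
Mean within-SQ = 3.39/6 = 0.5650; mean within-Rum = 0.62/1 = 0.6200.
Geometric mean = √(0.5650 × 0.6200) = 0.5919.
HTMT = 0.2813 / 0.5919 = 0.475.

0.475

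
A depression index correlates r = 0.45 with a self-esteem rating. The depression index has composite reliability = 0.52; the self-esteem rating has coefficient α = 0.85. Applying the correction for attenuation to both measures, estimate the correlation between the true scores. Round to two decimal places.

0.68

r_true = r_obs / √(r_xx · r_yy) = 0.45 / √(0.52 × 0.85) = 0.45 / √0.4420 = 0.45 / 0.6648 ≈ 0.68.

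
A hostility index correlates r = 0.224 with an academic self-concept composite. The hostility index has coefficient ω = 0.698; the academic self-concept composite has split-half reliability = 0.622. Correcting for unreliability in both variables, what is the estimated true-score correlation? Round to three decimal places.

r_true = r_obs / √(r_xx · r_yy) = 0.224 / √(0.698 × 0.622) = 0.224 / √0.434156 = 0.224 / 0.6589 ≈ 0.340.

0.340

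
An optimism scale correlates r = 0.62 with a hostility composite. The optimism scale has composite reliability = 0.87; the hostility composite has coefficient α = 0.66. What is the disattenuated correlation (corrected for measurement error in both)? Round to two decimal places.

r_true = r_obs / √(r_xx · r_yy) = 0.62 / √(0.87 × 0.66) = 0.62 / √0.5742 = 0.62 / 0.7578 ≈ 0.82.

0.82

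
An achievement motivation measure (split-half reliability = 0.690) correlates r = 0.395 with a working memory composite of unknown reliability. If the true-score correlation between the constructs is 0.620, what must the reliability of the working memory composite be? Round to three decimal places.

r_true = r_obs / √(r_xx · r_yy) ⇒ 0.620 = 0.395 / √(0.690 · r_yy).
√(0.690 · r_yy) = 0.395 / 0.620 = 0.6371; 0.690 · r_yy = 0.4059; r_yy = 0.4059 / 0.690 ≈ 0.588.

0.588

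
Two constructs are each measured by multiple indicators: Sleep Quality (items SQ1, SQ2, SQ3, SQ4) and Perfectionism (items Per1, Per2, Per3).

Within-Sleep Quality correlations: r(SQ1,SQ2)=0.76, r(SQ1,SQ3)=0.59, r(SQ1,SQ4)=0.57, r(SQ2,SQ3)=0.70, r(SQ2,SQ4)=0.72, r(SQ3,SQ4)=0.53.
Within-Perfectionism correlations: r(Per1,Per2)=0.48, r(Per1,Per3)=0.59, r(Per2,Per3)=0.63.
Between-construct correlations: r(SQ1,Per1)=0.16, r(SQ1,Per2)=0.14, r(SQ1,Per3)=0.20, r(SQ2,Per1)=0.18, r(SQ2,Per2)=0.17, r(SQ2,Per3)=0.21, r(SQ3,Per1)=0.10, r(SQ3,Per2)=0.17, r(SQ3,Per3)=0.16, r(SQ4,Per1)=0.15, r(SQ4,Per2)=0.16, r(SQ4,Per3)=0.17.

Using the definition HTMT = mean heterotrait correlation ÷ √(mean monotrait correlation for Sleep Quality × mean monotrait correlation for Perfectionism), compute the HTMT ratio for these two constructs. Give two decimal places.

0.27

Mean heterotrait r = 1.97/12 = 0.1642.
Mean within-SQ = 3.87/6 = 0.6450; mean within-Per = 1.70/3 = 0.5667.
Geometric mean = √(0.6450 × 0.5667) = 0.6046.
HTMT = 0.1642 / 0.6046 = 0.27.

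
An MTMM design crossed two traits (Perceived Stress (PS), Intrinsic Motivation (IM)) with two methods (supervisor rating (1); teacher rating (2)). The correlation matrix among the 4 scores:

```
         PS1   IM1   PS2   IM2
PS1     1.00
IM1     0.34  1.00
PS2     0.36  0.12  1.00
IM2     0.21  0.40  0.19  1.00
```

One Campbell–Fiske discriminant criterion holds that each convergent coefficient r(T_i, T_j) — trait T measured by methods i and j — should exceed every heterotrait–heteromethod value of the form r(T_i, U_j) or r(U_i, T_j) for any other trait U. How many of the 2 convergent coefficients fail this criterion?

0

Each convergent coefficient versus the relevant comparison correlations:
PS (methods 1·2): 0.36 vs {0.21, 0.12} → pass.
IM (methods 1·2): 0.40 vs {0.12, 0.21} → pass.
0 of 2 fail.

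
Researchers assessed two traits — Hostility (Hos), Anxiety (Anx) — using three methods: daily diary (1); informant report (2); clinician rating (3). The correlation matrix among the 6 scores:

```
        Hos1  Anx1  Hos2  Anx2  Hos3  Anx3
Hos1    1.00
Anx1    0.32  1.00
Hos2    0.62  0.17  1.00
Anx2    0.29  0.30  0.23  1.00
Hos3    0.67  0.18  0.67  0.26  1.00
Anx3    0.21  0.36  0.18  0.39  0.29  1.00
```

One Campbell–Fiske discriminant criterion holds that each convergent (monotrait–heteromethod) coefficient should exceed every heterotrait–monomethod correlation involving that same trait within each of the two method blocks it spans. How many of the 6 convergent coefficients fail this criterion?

1

Each convergent coefficient versus the relevant comparison correlations:
Hos (methods 1·2): 0.62 vs {0.32, 0.23} → pass.
Hos (methods 1·3): 0.67 vs {0.32, 0.29} → pass.
Hos (methods 2·3): 0.67 vs {0.23, 0.29} → pass.
Anx (methods 1·2): 0.30 vs {0.32, 0.23} → fail.
Anx (methods 1·3): 0.36 vs {0.32, 0.29} → pass.
Anx (methods 2·3): 0.39 vs {0.23, 0.29} → pass.
1 of 6 fail.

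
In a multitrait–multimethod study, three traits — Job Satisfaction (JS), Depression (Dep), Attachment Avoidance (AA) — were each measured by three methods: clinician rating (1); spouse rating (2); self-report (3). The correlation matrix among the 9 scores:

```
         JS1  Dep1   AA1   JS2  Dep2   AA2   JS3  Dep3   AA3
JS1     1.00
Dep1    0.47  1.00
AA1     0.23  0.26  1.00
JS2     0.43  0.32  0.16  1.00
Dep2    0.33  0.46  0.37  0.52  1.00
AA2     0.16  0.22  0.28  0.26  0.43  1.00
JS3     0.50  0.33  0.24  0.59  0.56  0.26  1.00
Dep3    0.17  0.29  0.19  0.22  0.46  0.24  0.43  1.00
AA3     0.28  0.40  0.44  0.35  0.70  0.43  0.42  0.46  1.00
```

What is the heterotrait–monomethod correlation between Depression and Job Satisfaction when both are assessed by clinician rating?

0.47

Different traits, same method: r(Dep1, JS1) = 0.47.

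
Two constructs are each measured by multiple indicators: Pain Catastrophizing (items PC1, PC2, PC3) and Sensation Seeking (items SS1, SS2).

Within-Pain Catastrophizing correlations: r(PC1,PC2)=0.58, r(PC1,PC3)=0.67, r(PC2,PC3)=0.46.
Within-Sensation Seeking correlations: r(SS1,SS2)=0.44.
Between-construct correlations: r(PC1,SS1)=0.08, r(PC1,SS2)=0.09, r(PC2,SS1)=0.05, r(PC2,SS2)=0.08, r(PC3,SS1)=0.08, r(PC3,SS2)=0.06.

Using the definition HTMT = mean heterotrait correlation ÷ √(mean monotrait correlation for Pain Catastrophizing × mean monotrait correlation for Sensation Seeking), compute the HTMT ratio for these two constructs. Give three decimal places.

0.146

Mean heterotrait r = 0.44/6 = 0.0733.
Mean within-PC = 1.71/3 = 0.5700; mean within-SS = 0.44/1 = 0.4400.
Geometric mean = √(0.5700 × 0.4400) = 0.5008.
HTMT = 0.0733 / 0.5008 = 0.146.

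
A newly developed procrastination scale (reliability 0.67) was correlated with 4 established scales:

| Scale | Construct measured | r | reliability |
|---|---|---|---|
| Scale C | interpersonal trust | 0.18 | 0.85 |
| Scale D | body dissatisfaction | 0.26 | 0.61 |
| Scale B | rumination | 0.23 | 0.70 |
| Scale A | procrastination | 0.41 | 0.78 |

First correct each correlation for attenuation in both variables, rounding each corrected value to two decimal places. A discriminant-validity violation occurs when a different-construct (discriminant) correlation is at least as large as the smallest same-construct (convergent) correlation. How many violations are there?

Disattenuated r (r / √(r_scale · r_new)):
  Scale C (disc): 0.18 / √(0.85·0.67) = 0.24
  Scale D (disc): 0.26 / √(0.61·0.67) = 0.41
  Scale B (disc): 0.23 / √(0.70·0.67) = 0.34
  Scale A (conv): 0.41 / √(0.78·0.67) = 0.57
Smallest convergent = 0.57. Discriminant values: 0.24, 0.41, 0.34; count ≥ 0.57 → 0.

0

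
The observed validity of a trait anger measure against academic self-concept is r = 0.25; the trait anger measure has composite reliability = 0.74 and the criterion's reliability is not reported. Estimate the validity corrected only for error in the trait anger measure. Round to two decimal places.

0.29

Single correction: r_c = r_obs / √r_xx = 0.25 / √0.74 = 0.25 / 0.8602 ≈ 0.29.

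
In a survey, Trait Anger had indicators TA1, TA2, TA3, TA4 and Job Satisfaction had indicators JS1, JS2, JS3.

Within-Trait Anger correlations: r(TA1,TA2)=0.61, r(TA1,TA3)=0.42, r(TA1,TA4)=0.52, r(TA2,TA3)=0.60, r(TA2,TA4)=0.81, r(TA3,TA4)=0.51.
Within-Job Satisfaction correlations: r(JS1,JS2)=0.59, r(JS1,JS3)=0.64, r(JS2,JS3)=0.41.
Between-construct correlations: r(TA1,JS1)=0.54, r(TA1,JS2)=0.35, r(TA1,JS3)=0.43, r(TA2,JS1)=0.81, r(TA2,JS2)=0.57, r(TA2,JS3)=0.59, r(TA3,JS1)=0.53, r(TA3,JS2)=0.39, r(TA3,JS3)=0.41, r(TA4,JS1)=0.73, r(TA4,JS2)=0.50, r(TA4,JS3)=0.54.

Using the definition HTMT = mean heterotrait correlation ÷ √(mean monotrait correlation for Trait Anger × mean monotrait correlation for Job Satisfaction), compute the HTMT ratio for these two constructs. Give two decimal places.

Mean between = 6.39/12 = 0.5325.
Mean within-TA = 3.47/6 = 0.5783; mean within-JS = 1.64/3 = 0.5467.
Geometric mean = √(0.5783 × 0.5467) = 0.5623.
HTMT = 0.5325 / 0.5623 = 0.95.

0.95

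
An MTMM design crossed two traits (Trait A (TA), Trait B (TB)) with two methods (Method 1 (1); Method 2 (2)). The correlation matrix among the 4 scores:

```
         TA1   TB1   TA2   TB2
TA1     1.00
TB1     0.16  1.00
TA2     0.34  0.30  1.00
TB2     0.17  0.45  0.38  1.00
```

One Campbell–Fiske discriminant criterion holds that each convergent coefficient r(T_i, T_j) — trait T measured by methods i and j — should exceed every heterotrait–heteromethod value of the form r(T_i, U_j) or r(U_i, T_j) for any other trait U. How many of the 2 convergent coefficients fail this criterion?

Each convergent coefficient versus the relevant comparison correlations:
TA (methods 1·2): 0.34 vs {0.17, 0.30} → pass.
TB (methods 1·2): 0.45 vs {0.30, 0.17} → pass.
0 of 2 fail.

0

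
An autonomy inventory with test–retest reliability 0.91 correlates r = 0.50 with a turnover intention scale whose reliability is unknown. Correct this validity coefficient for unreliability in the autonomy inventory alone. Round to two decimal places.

0.52

Single correction: r_c = r_obs / √r_xx = 0.50 / √0.91 = 0.50 / 0.9539 ≈ 0.52.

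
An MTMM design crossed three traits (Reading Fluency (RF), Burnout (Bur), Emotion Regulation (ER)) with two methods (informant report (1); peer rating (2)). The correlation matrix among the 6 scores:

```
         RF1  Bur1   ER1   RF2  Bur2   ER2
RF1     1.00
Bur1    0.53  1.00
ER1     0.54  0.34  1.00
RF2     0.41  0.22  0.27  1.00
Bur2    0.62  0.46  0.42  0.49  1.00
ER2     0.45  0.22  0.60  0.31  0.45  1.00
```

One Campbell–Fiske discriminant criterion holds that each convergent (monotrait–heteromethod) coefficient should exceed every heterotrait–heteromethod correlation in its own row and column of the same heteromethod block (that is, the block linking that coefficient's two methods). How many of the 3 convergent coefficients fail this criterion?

Each convergent coefficient versus the relevant comparison correlations:
RF (methods 1·2): 0.41 vs {0.62, 0.22, 0.45, 0.27} → fail.
Bur (methods 1·2): 0.46 vs {0.22, 0.62, 0.22, 0.42} → fail.
ER (methods 1·2): 0.60 vs {0.27, 0.45, 0.42, 0.22} → pass.
2 of 3 fail.

2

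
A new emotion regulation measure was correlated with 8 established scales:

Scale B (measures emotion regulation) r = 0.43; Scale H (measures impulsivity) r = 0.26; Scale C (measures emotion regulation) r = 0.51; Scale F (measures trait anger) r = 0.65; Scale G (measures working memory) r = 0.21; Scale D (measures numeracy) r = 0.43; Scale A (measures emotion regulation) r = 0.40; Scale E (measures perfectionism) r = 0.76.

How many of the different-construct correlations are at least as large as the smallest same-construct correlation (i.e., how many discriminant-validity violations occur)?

3

Convergent (same construct = emotion regulation): Scale B, Scale C, Scale A.
Smallest convergent = 0.40. Discriminant values: 0.26, 0.65, 0.21, 0.43, 0.76; count ≥ 0.40 → 3.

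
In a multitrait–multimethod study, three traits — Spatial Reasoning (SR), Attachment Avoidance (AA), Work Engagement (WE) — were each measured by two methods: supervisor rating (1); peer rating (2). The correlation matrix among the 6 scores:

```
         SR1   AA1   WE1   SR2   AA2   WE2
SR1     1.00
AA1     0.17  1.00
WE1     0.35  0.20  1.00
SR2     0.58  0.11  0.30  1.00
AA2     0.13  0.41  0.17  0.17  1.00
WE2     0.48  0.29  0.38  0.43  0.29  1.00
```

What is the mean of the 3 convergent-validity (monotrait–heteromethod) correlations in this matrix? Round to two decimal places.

0.46

Convergent values: 0.58, 0.41, 0.38; mean = 1.37/3 = 0.46.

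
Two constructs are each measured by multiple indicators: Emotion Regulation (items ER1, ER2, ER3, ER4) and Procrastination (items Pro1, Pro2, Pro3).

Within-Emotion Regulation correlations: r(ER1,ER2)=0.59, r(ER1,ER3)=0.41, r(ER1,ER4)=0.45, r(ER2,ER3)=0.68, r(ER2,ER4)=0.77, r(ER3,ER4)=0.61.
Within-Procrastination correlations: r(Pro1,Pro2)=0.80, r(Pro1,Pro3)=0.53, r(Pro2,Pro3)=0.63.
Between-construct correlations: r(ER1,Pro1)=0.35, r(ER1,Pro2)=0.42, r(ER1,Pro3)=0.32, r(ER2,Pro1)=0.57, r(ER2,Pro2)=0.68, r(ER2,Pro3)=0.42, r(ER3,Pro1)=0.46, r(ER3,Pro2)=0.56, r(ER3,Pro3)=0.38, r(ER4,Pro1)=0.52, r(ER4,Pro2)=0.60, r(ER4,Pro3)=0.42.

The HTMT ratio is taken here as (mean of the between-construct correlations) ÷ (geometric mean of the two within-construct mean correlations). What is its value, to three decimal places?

0.768

Mean heterotrait r = 5.70/12 = 0.4750.
Mean within-ER = 3.51/6 = 0.5850; mean within-Pro = 1.96/3 = 0.6533.
Geometric mean = √(0.5850 × 0.6533) = 0.6182.
HTMT = 0.4750 / 0.6182 = 0.768.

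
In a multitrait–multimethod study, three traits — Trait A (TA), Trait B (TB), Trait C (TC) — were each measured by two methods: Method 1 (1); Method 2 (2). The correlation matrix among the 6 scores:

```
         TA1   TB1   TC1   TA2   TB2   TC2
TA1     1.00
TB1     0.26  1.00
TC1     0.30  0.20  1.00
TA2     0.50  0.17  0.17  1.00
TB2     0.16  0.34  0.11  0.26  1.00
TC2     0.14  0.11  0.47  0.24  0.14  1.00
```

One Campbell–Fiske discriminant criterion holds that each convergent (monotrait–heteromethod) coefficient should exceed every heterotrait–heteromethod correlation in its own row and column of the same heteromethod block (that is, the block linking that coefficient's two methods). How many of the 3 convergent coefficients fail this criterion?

Checking each validity diagonal entry against its comparison values:
TA (methods 1·2): 0.50 vs {0.16, 0.17, 0.14, 0.17} → pass.
TB (methods 1·2): 0.34 vs {0.17, 0.16, 0.11, 0.11} → pass.
TC (methods 1·2): 0.47 vs {0.17, 0.14, 0.11, 0.11} → pass.
0 of 3 fail.

0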